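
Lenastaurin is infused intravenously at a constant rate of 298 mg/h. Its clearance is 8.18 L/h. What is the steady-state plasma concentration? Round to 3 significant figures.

36.4 mg/L

Css = infusion rate / CL = 298 / 8.18 ≈ 36.4 mg/L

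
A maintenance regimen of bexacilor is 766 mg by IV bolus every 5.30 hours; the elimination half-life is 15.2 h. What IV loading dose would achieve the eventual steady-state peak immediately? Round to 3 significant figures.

k = ln 2 / 15.2 = 0.04560 h⁻¹
Accumulation ratio R = 1 / (1 − e^(−kτ)) = 1 / (1 − e^(−0.04560×5.30)) = 1 / (1 − 0.7853) = 4.658
Loading dose = maintenance dose × R = 766 × 4.658 ≈ 3570 mg

3570 mg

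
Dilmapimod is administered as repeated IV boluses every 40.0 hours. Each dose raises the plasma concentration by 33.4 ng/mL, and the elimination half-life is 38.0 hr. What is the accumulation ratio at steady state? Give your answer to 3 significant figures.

k = ln 2 / 38.0 = 0.01824 hr⁻¹
Fraction remaining after one interval: e^(−kτ) = e^(−0.01824 × 40.0) = 0.4821
R = 1 / (1 − 0.4821) = 1 / 0.5179 ≈ 1.93

1.93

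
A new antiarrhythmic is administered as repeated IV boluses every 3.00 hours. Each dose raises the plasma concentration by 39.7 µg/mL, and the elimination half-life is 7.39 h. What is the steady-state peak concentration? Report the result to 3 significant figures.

162 µg/mL

k = ln 2 / 7.39 = 0.09380 h⁻¹
Fraction remaining after one interval: e^(−kτ) = e^(−0.09380 × 3.00) = 0.7547
R = 1 / (1 − 0.7547) = 4.077
Css,max = 39.7 × 4.077 ≈ 162 µg/mL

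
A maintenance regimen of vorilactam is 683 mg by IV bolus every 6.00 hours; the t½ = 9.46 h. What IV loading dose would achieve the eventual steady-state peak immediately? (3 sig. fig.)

1920 mg

k = ln 2 / 9.46 = 0.07327 h⁻¹
Accumulation ratio R = 1 / (1 − e^(−kτ)) = 1 / (1 − e^(−0.07327×6.00)) = 1 / (1 − 0.6443) = 2.811
Loading dose = maintenance dose × R = 683 × 2.811 ≈ 1920 mg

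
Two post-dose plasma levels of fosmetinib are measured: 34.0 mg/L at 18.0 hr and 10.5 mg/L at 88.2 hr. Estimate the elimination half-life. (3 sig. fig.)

k = ln(C₁/C₂) / (t₂ − t₁) = ln(34.0/10.5) / (88.2 − 18.0)
  = 1.175 / 70.20 = 0.01674 hr⁻¹
t½ = ln 2 / k = ln 2 / 0.01674 ≈ 41.4 hours

41.4 hours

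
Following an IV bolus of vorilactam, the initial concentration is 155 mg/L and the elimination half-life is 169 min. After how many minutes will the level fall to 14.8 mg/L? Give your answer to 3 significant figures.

k = ln 2 / 169 = 0.004101 min⁻¹
C(t) = C₀ e^(−kt)  ⇒  t = ln(C₀/C) / k
t = ln(155/14.8) / 0.004101 = 2.349 / 0.004101 ≈ 573 minutes

573 minutes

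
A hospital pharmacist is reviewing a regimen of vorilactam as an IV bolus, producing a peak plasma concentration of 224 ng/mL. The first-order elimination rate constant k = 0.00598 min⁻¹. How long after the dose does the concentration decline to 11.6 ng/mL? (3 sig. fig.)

C(t) = C₀ e^(−kt)  ⇒  t = ln(C₀/C) / k
t = ln(224/11.6) / 0.005980 = 2.961 / 0.005980 ≈ 495 minutes

495 minutes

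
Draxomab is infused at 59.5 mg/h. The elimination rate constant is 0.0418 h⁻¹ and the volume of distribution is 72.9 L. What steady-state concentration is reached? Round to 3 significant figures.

19.5 mg/L

CL = k · V = 0.0418 × 72.9 = 3.047 L/h
Css = rate / CL = 59.5 / 3.047 ≈ 19.5 mg/L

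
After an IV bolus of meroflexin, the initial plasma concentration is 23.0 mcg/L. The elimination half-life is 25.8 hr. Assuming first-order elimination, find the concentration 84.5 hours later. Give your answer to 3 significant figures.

2.38 mcg/L

k = ln 2 / 25.8 = 0.02687 hr⁻¹
C(t) = C₀ e^(−kt) = 23.0 × e^(−0.02687 × 84.5) = 23.0 × e^(−2.270) = 23.0 × 0.1033 ≈ 2.38 mcg/L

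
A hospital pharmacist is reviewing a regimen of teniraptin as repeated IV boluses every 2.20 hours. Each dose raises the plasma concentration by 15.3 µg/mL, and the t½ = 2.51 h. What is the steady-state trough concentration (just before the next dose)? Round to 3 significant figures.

18.3 µg/mL

k = ln 2 / 2.51 = 0.2762 h⁻¹
Fraction remaining after one interval: e^(−kτ) = e^(−0.2762 × 2.20) = 0.5447
R = 1 / (1 − 0.5447) = 2.196
Css,max = 15.3 × 2.196 = 33.60 µg/mL
Css,min = Css,max × e^(−kτ) = 33.60 × 0.5447 ≈ 18.3 µg/mL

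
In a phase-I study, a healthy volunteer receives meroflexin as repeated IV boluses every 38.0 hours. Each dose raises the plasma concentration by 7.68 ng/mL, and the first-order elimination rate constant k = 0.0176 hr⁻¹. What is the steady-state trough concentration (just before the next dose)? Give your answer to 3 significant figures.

8.07 ng/mL

Fraction remaining after one interval: e^(−kτ) = e^(−0.01760 × 38.0) = 0.5123
R = 1 / (1 − 0.5123) = 2.051
Css,max = 7.68 × 2.051 = 15.75 ng/mL
Css,min = Css,max × e^(−kτ) = 15.75 × 0.5123 ≈ 8.07 ng/mL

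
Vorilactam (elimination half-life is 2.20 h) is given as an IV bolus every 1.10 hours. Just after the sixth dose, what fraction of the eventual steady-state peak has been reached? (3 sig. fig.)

0.875

k = ln 2 / 2.20 = 0.3151 h⁻¹
f_n = 1 − e^(−nkτ) = 1 − e^(−6 × 0.3151 × 1.10) = 1 − e^(−2.079) = 1 − 0.1250 ≈ 0.875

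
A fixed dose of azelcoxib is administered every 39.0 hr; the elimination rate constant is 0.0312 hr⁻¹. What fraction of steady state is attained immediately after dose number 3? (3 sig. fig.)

0.974

f_n = 1 − e^(−nkτ) = 1 − e^(−3 × 0.03120 × 39.0) = 1 − e^(−3.650) = 1 − 0.02598 ≈ 0.974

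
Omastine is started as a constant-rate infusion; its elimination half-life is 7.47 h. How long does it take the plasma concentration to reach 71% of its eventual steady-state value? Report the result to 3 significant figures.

13.3 hours

k = ln 2 / 7.47 = 0.09279 h⁻¹
f = 1 − e^(−kt)  ⇒  t = −ln(1 − f) / k
t = −ln(1 − 0.71) / 0.09279 = 1.238 / 0.09279 ≈ 13.3 hours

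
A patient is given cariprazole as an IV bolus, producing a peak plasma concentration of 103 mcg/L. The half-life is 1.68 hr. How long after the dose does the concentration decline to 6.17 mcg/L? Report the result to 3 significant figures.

k = ln 2 / 1.68 = 0.4126 hr⁻¹
C(t) = C₀ e^(−kt)  ⇒  t = ln(C₀/C) / k
t = ln(103/6.17) / 0.4126 = 2.815 / 0.4126 ≈ 6.82 hours

6.82 hours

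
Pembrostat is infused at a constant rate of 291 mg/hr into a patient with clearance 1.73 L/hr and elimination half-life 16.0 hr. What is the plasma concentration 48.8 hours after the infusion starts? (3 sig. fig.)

148 µg/mL

Css = rate / CL = 291 / 1.73 = 168.2 µg/mL
k = ln 2 / 16.0 = 0.04332 hr⁻¹
C(t) = Css (1 − e^(−kt)) = 168.2 × (1 − e^(−2.114)) = 168.2 × 0.8793 ≈ 148 µg/mL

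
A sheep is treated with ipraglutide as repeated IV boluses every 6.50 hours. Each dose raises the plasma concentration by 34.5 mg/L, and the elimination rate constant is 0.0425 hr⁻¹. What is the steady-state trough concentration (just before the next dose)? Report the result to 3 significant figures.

Fraction remaining after one interval: e^(−kτ) = e^(−0.04250 × 6.50) = 0.7586
R = 1 / (1 − 0.7586) = 4.143
Css,max = 34.5 × 4.143 = 142.9 mg/L
Css,min = Css,max × e^(−kτ) = 142.9 × 0.7586 ≈ 108 mg/L

108 mg/L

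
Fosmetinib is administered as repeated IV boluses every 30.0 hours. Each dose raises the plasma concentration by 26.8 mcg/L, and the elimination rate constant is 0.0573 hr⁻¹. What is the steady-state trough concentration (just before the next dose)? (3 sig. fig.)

Fraction remaining after one interval: e^(−kτ) = e^(−0.05730 × 30.0) = 0.1792
R = 1 / (1 − 0.1792) = 1.218
Css,max = 26.8 × 1.218 = 32.65 mcg/L
Css,min = Css,max × e^(−kτ) = 32.65 × 0.1792 ≈ 5.85 mcg/L

5.85 mcg/L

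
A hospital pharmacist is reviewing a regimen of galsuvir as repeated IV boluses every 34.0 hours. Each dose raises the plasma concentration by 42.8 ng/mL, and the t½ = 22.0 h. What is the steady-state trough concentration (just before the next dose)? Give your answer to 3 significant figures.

k = ln 2 / 22.0 = 0.03151 h⁻¹
Fraction remaining after one interval: e^(−kτ) = e^(−0.03151 × 34.0) = 0.3426
R = 1 / (1 − 0.3426) = 1.521
Css,max = 42.8 × 1.521 = 65.10 ng/mL
Css,min = Css,max × e^(−kτ) = 65.10 × 0.3426 ≈ 22.3 ng/mL

22.3 ng/mL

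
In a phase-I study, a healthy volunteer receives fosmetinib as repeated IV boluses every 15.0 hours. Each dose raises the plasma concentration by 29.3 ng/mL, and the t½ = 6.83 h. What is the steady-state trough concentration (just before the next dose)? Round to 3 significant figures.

k = ln 2 / 6.83 = 0.1015 h⁻¹
Fraction remaining after one interval: e^(−kτ) = e^(−0.1015 × 15.0) = 0.2182
R = 1 / (1 − 0.2182) = 1.279
Css,max = 29.3 × 1.279 = 37.48 ng/mL
Css,min = Css,max × e^(−kτ) = 37.48 × 0.2182 ≈ 8.18 ng/mL

8.18 ng/mL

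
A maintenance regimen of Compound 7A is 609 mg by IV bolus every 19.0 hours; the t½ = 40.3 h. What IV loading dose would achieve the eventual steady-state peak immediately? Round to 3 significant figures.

k = ln 2 / 40.3 = 0.01720 h⁻¹
Accumulation ratio R = 1 / (1 − e^(−kτ)) = 1 / (1 − e^(−0.01720×19.0)) = 1 / (1 − 0.7212) = 3.587
Loading dose = maintenance dose × R = 609 × 3.587 ≈ 2180 mg

2180 mg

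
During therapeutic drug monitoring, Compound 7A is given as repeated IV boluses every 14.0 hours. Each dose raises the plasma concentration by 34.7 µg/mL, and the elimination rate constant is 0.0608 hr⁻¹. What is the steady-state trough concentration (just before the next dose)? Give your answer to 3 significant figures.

Fraction remaining after one interval: e^(−kτ) = e^(−0.06080 × 14.0) = 0.4269
R = 1 / (1 − 0.4269) = 1.745
Css,max = 34.7 × 1.745 = 60.55 µg/mL
Css,min = Css,max × e^(−kτ) = 60.55 × 0.4269 ≈ 25.8 µg/mL

25.8 µg/mL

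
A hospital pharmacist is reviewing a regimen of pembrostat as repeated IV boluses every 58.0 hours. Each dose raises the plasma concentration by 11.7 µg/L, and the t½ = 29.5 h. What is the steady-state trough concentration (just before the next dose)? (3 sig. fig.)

4.02 µg/L

k = ln 2 / 29.5 = 0.02350 h⁻¹
Fraction remaining after one interval: e^(−kτ) = e^(−0.02350 × 58.0) = 0.2559
R = 1 / (1 − 0.2559) = 1.344
Css,max = 11.7 × 1.344 = 15.72 µg/L
Css,min = Css,max × e^(−kτ) = 15.72 × 0.2559 ≈ 4.02 µg/L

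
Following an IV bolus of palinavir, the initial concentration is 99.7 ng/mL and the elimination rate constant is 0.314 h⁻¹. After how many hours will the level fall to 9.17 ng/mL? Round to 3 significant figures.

7.60 hours

C(t) = C₀ e^(−kt)  ⇒  t = ln(C₀/C) / k
t = ln(99.7/9.17) / 0.3140 = 2.386 / 0.3140 ≈ 7.60 hours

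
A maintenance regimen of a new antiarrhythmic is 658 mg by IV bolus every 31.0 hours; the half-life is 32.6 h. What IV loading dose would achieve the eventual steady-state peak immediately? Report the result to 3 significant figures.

k = ln 2 / 32.6 = 0.02126 h⁻¹
Accumulation ratio R = 1 / (1 − e^(−kτ)) = 1 / (1 − e^(−0.02126×31.0)) = 1 / (1 − 0.5173) = 2.072
Loading dose = maintenance dose × R = 658 × 2.072 ≈ 1360 mg

1360 mg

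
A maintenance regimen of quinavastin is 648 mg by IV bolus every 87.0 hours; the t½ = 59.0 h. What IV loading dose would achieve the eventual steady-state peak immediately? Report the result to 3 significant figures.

k = ln 2 / 59.0 = 0.01175 h⁻¹
Accumulation ratio R = 1 / (1 − e^(−kτ)) = 1 / (1 − e^(−0.01175×87.0)) = 1 / (1 − 0.3598) = 1.562
Loading dose = maintenance dose × R = 648 × 1.562 ≈ 1010 mg

1010 mg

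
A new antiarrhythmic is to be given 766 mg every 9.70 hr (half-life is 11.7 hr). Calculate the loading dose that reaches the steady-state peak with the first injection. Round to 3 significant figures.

k = ln 2 / 11.7 = 0.05924 hr⁻¹
Accumulation ratio R = 1 / (1 − e^(−kτ)) = 1 / (1 − e^(−0.05924×9.70)) = 1 / (1 − 0.5629) = 2.288
Loading dose = maintenance dose × R = 766 × 2.288 ≈ 1750 mg

1750 mg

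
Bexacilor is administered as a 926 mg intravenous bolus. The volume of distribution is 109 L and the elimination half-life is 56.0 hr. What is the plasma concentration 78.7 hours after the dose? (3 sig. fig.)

3.21 mg/L

C₀ = dose / V = 926 / 109 = 8.495 mg/L
k = ln 2 / 56.0 = 0.01238 hr⁻¹
C(t) = C₀ e^(−kt) = 8.495 × e^(−0.01238 × 78.7) = 8.495 × e^(−0.9741) = 8.495 × 0.3775 ≈ 3.21 mg/L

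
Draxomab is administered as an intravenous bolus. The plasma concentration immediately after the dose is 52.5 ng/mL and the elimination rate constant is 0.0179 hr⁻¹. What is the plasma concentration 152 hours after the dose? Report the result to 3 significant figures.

C(t) = C₀ e^(−kt) = 52.5 × e^(−0.01790 × 152) = 52.5 × e^(−2.721) = 52.5 × 0.06582 ≈ 3.46 ng/mL

3.46 ng/mL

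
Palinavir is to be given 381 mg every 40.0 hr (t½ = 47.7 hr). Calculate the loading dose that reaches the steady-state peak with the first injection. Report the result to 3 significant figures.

864 mg

k = ln 2 / 47.7 = 0.01453 hr⁻¹
Accumulation ratio R = 1 / (1 − e^(−kτ)) = 1 / (1 − e^(−0.01453×40.0)) = 1 / (1 − 0.5592) = 2.269
Loading dose = maintenance dose × R = 381 × 2.269 ≈ 864 mg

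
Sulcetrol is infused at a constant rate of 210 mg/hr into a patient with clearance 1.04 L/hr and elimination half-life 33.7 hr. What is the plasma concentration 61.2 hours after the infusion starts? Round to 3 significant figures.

145 µg/mL

Css = rate / CL = 210 / 1.04 = 201.9 µg/mL
k = ln 2 / 33.7 = 0.02057 hr⁻¹
C(t) = Css (1 − e^(−kt)) = 201.9 × (1 − e^(−1.259)) = 201.9 × 0.7160 ≈ 145 µg/mL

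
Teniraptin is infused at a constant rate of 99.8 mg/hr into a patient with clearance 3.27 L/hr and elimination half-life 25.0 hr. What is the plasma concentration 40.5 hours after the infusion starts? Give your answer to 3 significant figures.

Css = rate / CL = 99.8 / 3.27 = 30.52 µg/mL
k = ln 2 / 25.0 = 0.02773 hr⁻¹
C(t) = Css (1 − e^(−kt)) = 30.52 × (1 − e^(−1.123)) = 30.52 × 0.6747 ≈ 20.6 µg/mL

20.6 µg/mL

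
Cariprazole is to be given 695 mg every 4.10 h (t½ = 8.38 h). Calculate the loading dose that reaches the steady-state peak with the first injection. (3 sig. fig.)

k = ln 2 / 8.38 = 0.08271 h⁻¹
Accumulation ratio R = 1 / (1 − e^(−kτ)) = 1 / (1 − e^(−0.08271×4.10)) = 1 / (1 − 0.7124) = 3.477
Loading dose = maintenance dose × R = 695 × 3.477 ≈ 2420 mg

2420 mg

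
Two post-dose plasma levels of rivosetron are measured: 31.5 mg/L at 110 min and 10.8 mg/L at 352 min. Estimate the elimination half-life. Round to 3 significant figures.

157 minutes

k = ln(C₁/C₂) / (t₂ − t₁) = ln(31.5/10.8) / (352 − 110)
  = 1.070 / 242.0 = 0.004423 min⁻¹
t½ = ln 2 / k = ln 2 / 0.004423 ≈ 157 minutes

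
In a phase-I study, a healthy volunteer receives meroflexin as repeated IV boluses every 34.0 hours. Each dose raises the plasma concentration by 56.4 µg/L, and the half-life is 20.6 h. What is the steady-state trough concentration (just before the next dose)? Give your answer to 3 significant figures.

26.4 µg/L

k = ln 2 / 20.6 = 0.03365 h⁻¹
Fraction remaining after one interval: e^(−kτ) = e^(−0.03365 × 34.0) = 0.3185
R = 1 / (1 − 0.3185) = 1.467
Css,max = 56.4 × 1.467 = 82.76 µg/L
Css,min = Css,max × e^(−kτ) = 82.76 × 0.3185 ≈ 26.4 µg/L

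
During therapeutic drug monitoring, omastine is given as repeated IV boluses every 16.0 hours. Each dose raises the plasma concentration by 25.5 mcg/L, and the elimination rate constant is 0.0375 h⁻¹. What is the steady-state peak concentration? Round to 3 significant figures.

Fraction remaining after one interval: e^(−kτ) = e^(−0.03750 × 16.0) = 0.5488
R = 1 / (1 − 0.5488) = 2.216
Css,max = 25.5 × 2.216 ≈ 56.5 mcg/L

56.5 mcg/L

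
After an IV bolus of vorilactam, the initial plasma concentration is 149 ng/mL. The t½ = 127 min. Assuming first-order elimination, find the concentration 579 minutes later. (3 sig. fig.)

k = ln 2 / 127 = 0.005458 min⁻¹
C(t) = C₀ e^(−kt) = 149 × e^(−0.005458 × 579) = 149 × e^(−3.160) = 149 × 0.04242 ≈ 6.32 ng/mL

6.32 ng/mL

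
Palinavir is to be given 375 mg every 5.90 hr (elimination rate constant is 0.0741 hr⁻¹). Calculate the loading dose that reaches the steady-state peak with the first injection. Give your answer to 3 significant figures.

1060 mg

Accumulation ratio R = 1 / (1 − e^(−kτ)) = 1 / (1 − e^(−0.07410×5.90)) = 1 / (1 − 0.6458) = 2.824
Loading dose = maintenance dose × R = 375 × 2.824 ≈ 1060 mg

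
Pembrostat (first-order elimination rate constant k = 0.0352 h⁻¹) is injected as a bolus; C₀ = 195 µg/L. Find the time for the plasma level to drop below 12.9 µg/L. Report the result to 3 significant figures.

77.2 hours

C(t) = C₀ e^(−kt)  ⇒  t = ln(C₀/C) / k
t = ln(195/12.9) / 0.03520 = 2.716 / 0.03520 ≈ 77.2 hours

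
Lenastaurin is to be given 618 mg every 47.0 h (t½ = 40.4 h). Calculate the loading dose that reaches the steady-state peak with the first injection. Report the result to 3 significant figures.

k = ln 2 / 40.4 = 0.01716 h⁻¹
Accumulation ratio R = 1 / (1 − e^(−kτ)) = 1 / (1 − e^(−0.01716×47.0)) = 1 / (1 − 0.4465) = 1.807
Loading dose = maintenance dose × R = 618 × 1.807 ≈ 1120 mg

1120 mg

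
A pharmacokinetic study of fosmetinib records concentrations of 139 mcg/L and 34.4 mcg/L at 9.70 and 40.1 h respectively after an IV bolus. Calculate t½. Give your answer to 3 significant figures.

k = ln(C₁/C₂) / (t₂ − t₁) = ln(139/34.4) / (40.1 − 9.70)
  = 1.396 / 30.40 = 0.04593 h⁻¹
t½ = ln 2 / k = ln 2 / 0.04593 ≈ 15.1 hours

15.1 hours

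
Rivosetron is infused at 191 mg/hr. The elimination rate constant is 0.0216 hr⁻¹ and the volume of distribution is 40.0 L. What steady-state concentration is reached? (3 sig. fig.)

CL = k · V = 0.0216 × 40.0 = 0.8640 L/hr
Css = rate / CL = 191 / 0.8640 ≈ 221 mg/L

221 mg/L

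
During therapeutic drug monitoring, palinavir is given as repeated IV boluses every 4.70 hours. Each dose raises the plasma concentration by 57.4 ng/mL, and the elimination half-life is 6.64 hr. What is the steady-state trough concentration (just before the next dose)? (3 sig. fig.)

k = ln 2 / 6.64 = 0.1044 hr⁻¹
Fraction remaining after one interval: e^(−kτ) = e^(−0.1044 × 4.70) = 0.6122
R = 1 / (1 − 0.6122) = 2.579
Css,max = 57.4 × 2.579 = 148.0 ng/mL
Css,min = Css,max × e^(−kτ) = 148.0 × 0.6122 ≈ 90.6 ng/mL

90.6 ng/mL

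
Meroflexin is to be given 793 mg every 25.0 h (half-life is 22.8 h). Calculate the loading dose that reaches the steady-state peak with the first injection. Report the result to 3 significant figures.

k = ln 2 / 22.8 = 0.03040 h⁻¹
Accumulation ratio R = 1 / (1 − e^(−kτ)) = 1 / (1 − e^(−0.03040×25.0)) = 1 / (1 − 0.4677) = 1.878
Loading dose = maintenance dose × R = 793 × 1.878 ≈ 1490 mg

1490 mg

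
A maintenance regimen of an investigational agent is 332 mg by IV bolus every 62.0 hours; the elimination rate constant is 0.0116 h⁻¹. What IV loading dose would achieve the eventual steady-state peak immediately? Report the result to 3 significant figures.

647 mg

Accumulation ratio R = 1 / (1 − e^(−kτ)) = 1 / (1 − e^(−0.01160×62.0)) = 1 / (1 − 0.4871) = 1.950
Loading dose = maintenance dose × R = 332 × 1.950 ≈ 647 mg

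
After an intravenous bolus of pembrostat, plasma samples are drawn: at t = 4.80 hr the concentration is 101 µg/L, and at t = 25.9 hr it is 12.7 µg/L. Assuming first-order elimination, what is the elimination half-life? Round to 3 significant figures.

k = ln(C₁/C₂) / (t₂ − t₁) = ln(101/12.7) / (25.9 − 4.80)
  = 2.074 / 21.10 = 0.09827 hr⁻¹
t½ = ln 2 / k = ln 2 / 0.09827 ≈ 7.05 hours

7.05 hours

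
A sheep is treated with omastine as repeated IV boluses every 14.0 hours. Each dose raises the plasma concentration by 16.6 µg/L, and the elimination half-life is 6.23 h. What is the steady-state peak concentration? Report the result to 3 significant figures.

21.0 µg/L

k = ln 2 / 6.23 = 0.1113 h⁻¹
Fraction remaining after one interval: e^(−kτ) = e^(−0.1113 × 14.0) = 0.2106
R = 1 / (1 − 0.2106) = 1.267
Css,max = 16.6 × 1.267 ≈ 21.0 µg/L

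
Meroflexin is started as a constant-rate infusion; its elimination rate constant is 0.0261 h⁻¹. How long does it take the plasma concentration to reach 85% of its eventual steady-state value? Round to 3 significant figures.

72.7 hours

f = 1 − e^(−kt)  ⇒  t = −ln(1 − f) / k
t = −ln(1 − 0.85) / 0.02610 = 1.897 / 0.02610 ≈ 72.7 hours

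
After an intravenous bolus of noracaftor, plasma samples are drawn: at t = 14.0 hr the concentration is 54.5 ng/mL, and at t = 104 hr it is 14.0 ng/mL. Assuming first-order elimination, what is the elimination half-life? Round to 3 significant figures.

k = ln(C₁/C₂) / (t₂ − t₁) = ln(54.5/14.0) / (104 − 14.0)
  = 1.359 / 90.00 = 0.01510 hr⁻¹
t½ = ln 2 / k = ln 2 / 0.01510 ≈ 45.9 hours

45.9 hours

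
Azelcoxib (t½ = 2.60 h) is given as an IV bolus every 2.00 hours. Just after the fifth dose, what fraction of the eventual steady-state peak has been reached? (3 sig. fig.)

0.930

k = ln 2 / 2.60 = 0.2666 h⁻¹
f_n = 1 − e^(−nkτ) = 1 − e^(−5 × 0.2666 × 2.00) = 1 − e^(−2.666) = 1 − 0.06953 ≈ 0.930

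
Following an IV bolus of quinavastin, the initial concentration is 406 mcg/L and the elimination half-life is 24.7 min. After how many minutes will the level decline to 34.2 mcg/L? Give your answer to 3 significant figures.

88.2 minutes

k = ln 2 / 24.7 = 0.02806 min⁻¹
C(t) = C₀ e^(−kt)  ⇒  t = ln(C₀/C) / k
t = ln(406/34.2) / 0.02806 = 2.474 / 0.02806 ≈ 88.2 minutes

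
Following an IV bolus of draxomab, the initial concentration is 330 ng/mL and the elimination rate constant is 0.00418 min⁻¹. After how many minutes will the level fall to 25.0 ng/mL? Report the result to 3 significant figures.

C(t) = C₀ e^(−kt)  ⇒  t = ln(C₀/C) / k
t = ln(330/25.0) / 0.004180 = 2.580 / 0.004180 ≈ 617 minutes

617 minutes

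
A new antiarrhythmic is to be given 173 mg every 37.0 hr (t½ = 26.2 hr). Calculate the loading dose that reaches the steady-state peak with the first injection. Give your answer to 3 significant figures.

277 mg

k = ln 2 / 26.2 = 0.02646 hr⁻¹
Accumulation ratio R = 1 / (1 − e^(−kτ)) = 1 / (1 − e^(−0.02646×37.0)) = 1 / (1 − 0.3757) = 1.602
Loading dose = maintenance dose × R = 173 × 1.602 ≈ 277 mg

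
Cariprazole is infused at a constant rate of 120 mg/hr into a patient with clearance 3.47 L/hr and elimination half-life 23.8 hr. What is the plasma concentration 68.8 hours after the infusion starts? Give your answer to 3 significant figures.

29.9 µg/mL

Css = rate / CL = 120 / 3.47 = 34.58 µg/mL
k = ln 2 / 23.8 = 0.02912 hr⁻¹
C(t) = Css (1 − e^(−kt)) = 34.58 × (1 − e^(−2.004)) = 34.58 × 0.8652 ≈ 29.9 µg/mL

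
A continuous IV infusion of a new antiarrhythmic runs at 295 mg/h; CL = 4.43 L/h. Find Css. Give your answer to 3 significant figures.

66.6 µg/mL

Css = infusion rate / CL = 295 / 4.43 ≈ 66.6 µg/mL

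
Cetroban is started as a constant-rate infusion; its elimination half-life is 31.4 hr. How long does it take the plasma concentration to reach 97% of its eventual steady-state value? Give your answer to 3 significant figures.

k = ln 2 / 31.4 = 0.02207 hr⁻¹
f = 1 − e^(−kt)  ⇒  t = −ln(1 − f) / k
t = −ln(1 − 0.97) / 0.02207 = 3.507 / 0.02207 ≈ 159 hours

159 hours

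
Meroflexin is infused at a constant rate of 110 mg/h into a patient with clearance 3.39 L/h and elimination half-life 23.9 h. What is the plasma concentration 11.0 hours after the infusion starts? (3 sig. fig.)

8.86 mg/L

Css = rate / CL = 110 / 3.39 = 32.45 mg/L
k = ln 2 / 23.9 = 0.02900 h⁻¹
C(t) = Css (1 − e^(−kt)) = 32.45 × (1 − e^(−0.3190)) = 32.45 × 0.2731 ≈ 8.86 mg/L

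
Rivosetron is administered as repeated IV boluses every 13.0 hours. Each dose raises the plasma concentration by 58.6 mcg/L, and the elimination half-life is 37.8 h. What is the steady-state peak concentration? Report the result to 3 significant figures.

276 mcg/L

k = ln 2 / 37.8 = 0.01834 h⁻¹
Fraction remaining after one interval: e^(−kτ) = e^(−0.01834 × 13.0) = 0.7879
R = 1 / (1 − 0.7879) = 4.715
Css,max = 58.6 × 4.715 ≈ 276 mcg/L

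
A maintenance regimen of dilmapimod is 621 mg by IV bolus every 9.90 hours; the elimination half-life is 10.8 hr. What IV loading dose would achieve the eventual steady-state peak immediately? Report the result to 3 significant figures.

1320 mg

k = ln 2 / 10.8 = 0.06418 hr⁻¹
Accumulation ratio R = 1 / (1 − e^(−kτ)) = 1 / (1 − e^(−0.06418×9.90)) = 1 / (1 − 0.5297) = 2.126
Loading dose = maintenance dose × R = 621 × 2.126 ≈ 1320 mg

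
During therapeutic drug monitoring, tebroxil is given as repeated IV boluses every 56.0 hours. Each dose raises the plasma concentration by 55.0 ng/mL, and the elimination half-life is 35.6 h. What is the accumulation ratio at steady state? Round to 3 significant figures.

1.51

k = ln 2 / 35.6 = 0.01947 h⁻¹
Fraction remaining after one interval: e^(−kτ) = e^(−0.01947 × 56.0) = 0.3361
R = 1 / (1 − 0.3361) = 1 / 0.6639 ≈ 1.51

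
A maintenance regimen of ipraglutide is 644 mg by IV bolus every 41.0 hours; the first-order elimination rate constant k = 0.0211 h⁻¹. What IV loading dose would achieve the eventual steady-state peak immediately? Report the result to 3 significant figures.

1110 mg

Accumulation ratio R = 1 / (1 − e^(−kτ)) = 1 / (1 − e^(−0.02110×41.0)) = 1 / (1 − 0.4210) = 1.727
Loading dose = maintenance dose × R = 644 × 1.727 ≈ 1110 mg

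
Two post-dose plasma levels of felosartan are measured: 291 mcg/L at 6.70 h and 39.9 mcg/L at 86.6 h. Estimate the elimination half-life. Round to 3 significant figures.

27.9 hours

k = ln(C₁/C₂) / (t₂ − t₁) = ln(291/39.9) / (86.6 − 6.70)
  = 1.987 / 79.90 = 0.02487 h⁻¹
t½ = ln 2 / k = ln 2 / 0.02487 ≈ 27.9 hours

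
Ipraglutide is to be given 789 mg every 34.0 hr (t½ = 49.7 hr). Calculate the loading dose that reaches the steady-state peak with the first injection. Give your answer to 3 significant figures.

k = ln 2 / 49.7 = 0.01395 hr⁻¹
Accumulation ratio R = 1 / (1 − e^(−kτ)) = 1 / (1 − e^(−0.01395×34.0)) = 1 / (1 − 0.6224) = 2.648
Loading dose = maintenance dose × R = 789 × 2.648 ≈ 2090 mg

2090 mg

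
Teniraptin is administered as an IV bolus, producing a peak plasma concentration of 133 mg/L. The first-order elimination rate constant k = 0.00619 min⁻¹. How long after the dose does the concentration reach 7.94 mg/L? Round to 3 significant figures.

455 minutes

C(t) = C₀ e^(−kt)  ⇒  t = ln(C₀/C) / k
t = ln(133/7.94) / 0.006190 = 2.818 / 0.006190 ≈ 455 minutes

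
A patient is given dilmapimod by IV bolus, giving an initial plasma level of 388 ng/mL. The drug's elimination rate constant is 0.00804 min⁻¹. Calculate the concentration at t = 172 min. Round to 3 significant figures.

C(t) = C₀ e^(−kt) = 388 × e^(−0.008040 × 172) = 388 × e^(−1.383) = 388 × 0.2509 ≈ 97.3 ng/mL

97.3 ng/mL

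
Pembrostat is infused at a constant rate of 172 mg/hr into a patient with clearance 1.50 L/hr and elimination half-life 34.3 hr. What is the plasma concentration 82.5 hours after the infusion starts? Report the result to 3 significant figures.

93.0 µg/mL

Css = rate / CL = 172 / 1.50 = 114.7 µg/mL
k = ln 2 / 34.3 = 0.02021 hr⁻¹
C(t) = Css (1 − e^(−kt)) = 114.7 × (1 − e^(−1.667)) = 114.7 × 0.8112 ≈ 93.0 µg/mL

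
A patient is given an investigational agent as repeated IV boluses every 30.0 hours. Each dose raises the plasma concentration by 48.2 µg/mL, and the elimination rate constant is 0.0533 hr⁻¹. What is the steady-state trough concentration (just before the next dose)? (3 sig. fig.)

Fraction remaining after one interval: e^(−kτ) = e^(−0.05330 × 30.0) = 0.2021
R = 1 / (1 − 0.2021) = 1.253
Css,max = 48.2 × 1.253 = 60.41 µg/mL
Css,min = Css,max × e^(−kτ) = 60.41 × 0.2021 ≈ 12.2 µg/mL

12.2 µg/mL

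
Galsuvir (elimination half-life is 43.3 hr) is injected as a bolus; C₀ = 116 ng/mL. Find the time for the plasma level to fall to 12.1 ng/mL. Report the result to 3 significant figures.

141 hours

k = ln 2 / 43.3 = 0.01601 hr⁻¹
C(t) = C₀ e^(−kt)  ⇒  t = ln(C₀/C) / k
t = ln(116/12.1) / 0.01601 = 2.260 / 0.01601 ≈ 141 hours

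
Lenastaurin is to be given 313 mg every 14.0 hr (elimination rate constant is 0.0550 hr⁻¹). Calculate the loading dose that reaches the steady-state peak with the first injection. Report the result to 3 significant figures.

Accumulation ratio R = 1 / (1 − e^(−kτ)) = 1 / (1 − e^(−0.05500×14.0)) = 1 / (1 − 0.4630) = 1.862
Loading dose = maintenance dose × R = 313 × 1.862 ≈ 583 mg

583 mg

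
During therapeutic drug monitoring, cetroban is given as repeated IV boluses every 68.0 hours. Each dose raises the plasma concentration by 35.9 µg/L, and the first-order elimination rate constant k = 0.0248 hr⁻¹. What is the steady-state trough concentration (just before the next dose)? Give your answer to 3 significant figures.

8.16 µg/L

Fraction remaining after one interval: e^(−kτ) = e^(−0.02480 × 68.0) = 0.1852
R = 1 / (1 − 0.1852) = 1.227
Css,max = 35.9 × 1.227 = 44.06 µg/L
Css,min = Css,max × e^(−kτ) = 44.06 × 0.1852 ≈ 8.16 µg/L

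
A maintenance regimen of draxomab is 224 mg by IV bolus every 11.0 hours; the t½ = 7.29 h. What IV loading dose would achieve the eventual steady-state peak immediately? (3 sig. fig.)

k = ln 2 / 7.29 = 0.09508 h⁻¹
Accumulation ratio R = 1 / (1 − e^(−kτ)) = 1 / (1 − e^(−0.09508×11.0)) = 1 / (1 − 0.3514) = 1.542
Loading dose = maintenance dose × R = 224 × 1.542 ≈ 345 mg

345 mg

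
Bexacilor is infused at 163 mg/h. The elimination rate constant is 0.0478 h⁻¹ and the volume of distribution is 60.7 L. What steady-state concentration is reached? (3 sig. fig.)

56.2 mg/L

CL = k · V = 0.0478 × 60.7 = 2.901 L/h
Css = rate / CL = 163 / 2.901 ≈ 56.2 mg/L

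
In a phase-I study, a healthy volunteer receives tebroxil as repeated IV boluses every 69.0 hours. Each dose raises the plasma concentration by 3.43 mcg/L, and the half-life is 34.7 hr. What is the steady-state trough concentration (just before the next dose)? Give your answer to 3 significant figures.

k = ln 2 / 34.7 = 0.01998 hr⁻¹
Fraction remaining after one interval: e^(−kτ) = e^(−0.01998 × 69.0) = 0.2520
R = 1 / (1 − 0.2520) = 1.337
Css,max = 3.43 × 1.337 = 4.586 mcg/L
Css,min = Css,max × e^(−kτ) = 4.586 × 0.2520 ≈ 1.16 mcg/L

1.16 mcg/L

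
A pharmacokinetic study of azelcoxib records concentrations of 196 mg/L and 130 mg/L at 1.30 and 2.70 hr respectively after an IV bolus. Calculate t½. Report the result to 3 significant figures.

k = ln(C₁/C₂) / (t₂ − t₁) = ln(196/130) / (2.70 − 1.30)
  = 0.4106 / 1.400 = 0.2933 hr⁻¹
t½ = ln 2 / k = ln 2 / 0.2933 ≈ 2.36 hours

2.36 hours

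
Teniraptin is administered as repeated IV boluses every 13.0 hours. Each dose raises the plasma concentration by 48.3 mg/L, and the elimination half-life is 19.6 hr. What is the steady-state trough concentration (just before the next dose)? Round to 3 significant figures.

k = ln 2 / 19.6 = 0.03536 hr⁻¹
Fraction remaining after one interval: e^(−kτ) = e^(−0.03536 × 13.0) = 0.6314
R = 1 / (1 − 0.6314) = 2.713
Css,max = 48.3 × 2.713 = 131.1 mg/L
Css,min = Css,max × e^(−kτ) = 131.1 × 0.6314 ≈ 82.8 mg/L

82.8 mg/L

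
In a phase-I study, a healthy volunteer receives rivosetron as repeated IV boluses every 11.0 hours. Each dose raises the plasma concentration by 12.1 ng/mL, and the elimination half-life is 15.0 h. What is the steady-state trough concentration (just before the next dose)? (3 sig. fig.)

18.3 ng/mL

k = ln 2 / 15.0 = 0.04621 h⁻¹
Fraction remaining after one interval: e^(−kτ) = e^(−0.04621 × 11.0) = 0.6015
R = 1 / (1 − 0.6015) = 2.509
Css,max = 12.1 × 2.509 = 30.36 ng/mL
Css,min = Css,max × e^(−kτ) = 30.36 × 0.6015 ≈ 18.3 ng/mL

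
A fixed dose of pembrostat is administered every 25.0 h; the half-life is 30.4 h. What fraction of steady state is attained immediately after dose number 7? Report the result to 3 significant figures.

k = ln 2 / 30.4 = 0.02280 h⁻¹
f_n = 1 − e^(−nkτ) = 1 − e^(−7 × 0.02280 × 25.0) = 1 − e^(−3.990) = 1 − 0.01850 ≈ 0.982

0.982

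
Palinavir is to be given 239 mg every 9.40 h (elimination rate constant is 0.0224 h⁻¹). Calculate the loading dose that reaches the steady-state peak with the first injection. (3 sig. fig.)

Accumulation ratio R = 1 / (1 − e^(−kτ)) = 1 / (1 − e^(−0.02240×9.40)) = 1 / (1 − 0.8101) = 5.267
Loading dose = maintenance dose × R = 239 × 5.267 ≈ 1260 mg

1260 mg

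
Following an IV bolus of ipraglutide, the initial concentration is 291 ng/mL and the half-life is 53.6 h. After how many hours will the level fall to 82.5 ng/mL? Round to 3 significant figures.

97.5 hours

k = ln 2 / 53.6 = 0.01293 h⁻¹
C(t) = C₀ e^(−kt)  ⇒  t = ln(C₀/C) / k
t = ln(291/82.5) / 0.01293 = 1.261 / 0.01293 ≈ 97.5 hours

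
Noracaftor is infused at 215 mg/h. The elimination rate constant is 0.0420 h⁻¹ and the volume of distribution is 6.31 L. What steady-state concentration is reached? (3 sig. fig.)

CL = k · V = 0.0420 × 6.31 = 0.2650 L/h
Css = rate / CL = 215 / 0.2650 ≈ 811 µg/mL

811 µg/mL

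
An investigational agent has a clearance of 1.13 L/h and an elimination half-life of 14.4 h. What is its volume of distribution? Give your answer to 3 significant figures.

23.5 L

k = ln 2 / t½ = ln 2 / 14.4 = 0.04814 h⁻¹
V = CL / k = 1.13 / 0.04814 ≈ 23.5 L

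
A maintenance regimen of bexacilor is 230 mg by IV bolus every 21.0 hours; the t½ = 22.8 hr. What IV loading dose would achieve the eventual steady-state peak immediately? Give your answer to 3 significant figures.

k = ln 2 / 22.8 = 0.03040 hr⁻¹
Accumulation ratio R = 1 / (1 − e^(−kτ)) = 1 / (1 − e^(−0.03040×21.0)) = 1 / (1 − 0.5281) = 2.119
Loading dose = maintenance dose × R = 230 × 2.119 ≈ 487 mg

487 mg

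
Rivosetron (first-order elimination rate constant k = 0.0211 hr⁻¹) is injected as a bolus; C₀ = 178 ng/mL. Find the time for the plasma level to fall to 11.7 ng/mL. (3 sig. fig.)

C(t) = C₀ e^(−kt)  ⇒  t = ln(C₀/C) / k
t = ln(178/11.7) / 0.02110 = 2.722 / 0.02110 ≈ 129 hours

129 hours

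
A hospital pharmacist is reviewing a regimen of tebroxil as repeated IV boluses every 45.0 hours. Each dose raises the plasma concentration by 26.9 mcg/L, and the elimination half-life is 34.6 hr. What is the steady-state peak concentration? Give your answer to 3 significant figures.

k = ln 2 / 34.6 = 0.02003 hr⁻¹
Fraction remaining after one interval: e^(−kτ) = e^(−0.02003 × 45.0) = 0.4060
R = 1 / (1 − 0.4060) = 1.683
Css,max = 26.9 × 1.683 ≈ 45.3 mcg/L

45.3 mcg/L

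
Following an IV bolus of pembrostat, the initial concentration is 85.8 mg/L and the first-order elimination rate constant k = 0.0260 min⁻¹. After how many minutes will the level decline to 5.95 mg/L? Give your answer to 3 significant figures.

103 minutes

C(t) = C₀ e^(−kt)  ⇒  t = ln(C₀/C) / k
t = ln(85.8/5.95) / 0.02600 = 2.669 / 0.02600 ≈ 103 minutes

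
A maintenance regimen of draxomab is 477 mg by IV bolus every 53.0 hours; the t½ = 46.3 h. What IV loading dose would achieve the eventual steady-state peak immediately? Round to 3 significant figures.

871 mg

k = ln 2 / 46.3 = 0.01497 h⁻¹
Accumulation ratio R = 1 / (1 − e^(−kτ)) = 1 / (1 − e^(−0.01497×53.0)) = 1 / (1 − 0.4523) = 1.826
Loading dose = maintenance dose × R = 477 × 1.826 ≈ 871 mg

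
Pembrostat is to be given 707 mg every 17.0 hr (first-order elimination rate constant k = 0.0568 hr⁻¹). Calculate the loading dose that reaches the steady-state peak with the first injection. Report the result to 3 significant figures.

1140 mg

Accumulation ratio R = 1 / (1 − e^(−kτ)) = 1 / (1 − e^(−0.05680×17.0)) = 1 / (1 − 0.3808) = 1.615
Loading dose = maintenance dose × R = 707 × 1.615 ≈ 1140 mg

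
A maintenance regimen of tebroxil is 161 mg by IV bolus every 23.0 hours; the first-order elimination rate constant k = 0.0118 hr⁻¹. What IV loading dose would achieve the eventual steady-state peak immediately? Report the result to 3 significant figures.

677 mg

Accumulation ratio R = 1 / (1 − e^(−kτ)) = 1 / (1 − e^(−0.01180×23.0)) = 1 / (1 − 0.7623) = 4.207
Loading dose = maintenance dose × R = 161 × 4.207 ≈ 677 mg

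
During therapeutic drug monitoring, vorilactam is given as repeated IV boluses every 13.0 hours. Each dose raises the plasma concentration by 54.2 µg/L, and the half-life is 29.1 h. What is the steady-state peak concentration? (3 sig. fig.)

204 µg/L

k = ln 2 / 29.1 = 0.02382 h⁻¹
Fraction remaining after one interval: e^(−kτ) = e^(−0.02382 × 13.0) = 0.7337
R = 1 / (1 − 0.7337) = 3.755
Css,max = 54.2 × 3.755 ≈ 204 µg/L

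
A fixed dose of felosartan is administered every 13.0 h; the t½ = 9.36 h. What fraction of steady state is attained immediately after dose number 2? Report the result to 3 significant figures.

0.854

k = ln 2 / 9.36 = 0.07405 h⁻¹
f_n = 1 − e^(−nkτ) = 1 − e^(−2 × 0.07405 × 13.0) = 1 − e^(−1.925) = 1 − 0.1458 ≈ 0.854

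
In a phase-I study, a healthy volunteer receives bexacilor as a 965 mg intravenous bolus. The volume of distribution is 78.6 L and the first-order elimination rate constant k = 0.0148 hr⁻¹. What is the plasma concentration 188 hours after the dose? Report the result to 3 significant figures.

0.760 µg/mL

C₀ = dose / V = 965 / 78.6 = 12.28 µg/mL
C(t) = C₀ e^(−kt) = 12.28 × e^(−0.01480 × 188) = 12.28 × e^(−2.782) = 12.28 × 0.06189 ≈ 0.760 µg/mL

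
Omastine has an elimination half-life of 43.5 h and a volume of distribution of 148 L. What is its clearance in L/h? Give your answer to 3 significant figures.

k = ln 2 / t½ = ln 2 / 43.5 = 0.01593 h⁻¹
CL = k · V = 0.01593 × 148 ≈ 2.36 L/h

2.36 L/h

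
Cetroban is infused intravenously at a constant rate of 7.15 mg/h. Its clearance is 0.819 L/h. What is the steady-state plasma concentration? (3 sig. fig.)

8.73 mg/L

Css = infusion rate / CL = 7.15 / 0.819 ≈ 8.73 mg/L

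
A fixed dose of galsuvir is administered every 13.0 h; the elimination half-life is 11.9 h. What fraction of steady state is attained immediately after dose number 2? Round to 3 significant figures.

0.780

k = ln 2 / 11.9 = 0.05825 h⁻¹
f_n = 1 − e^(−nkτ) = 1 − e^(−2 × 0.05825 × 13.0) = 1 − e^(−1.514) = 1 − 0.2199 ≈ 0.780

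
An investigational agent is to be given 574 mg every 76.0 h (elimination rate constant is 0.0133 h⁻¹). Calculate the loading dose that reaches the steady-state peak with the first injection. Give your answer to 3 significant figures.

Accumulation ratio R = 1 / (1 − e^(−kτ)) = 1 / (1 − e^(−0.01330×76.0)) = 1 / (1 − 0.3639) = 1.572
Loading dose = maintenance dose × R = 574 × 1.572 ≈ 902 mg

902 mg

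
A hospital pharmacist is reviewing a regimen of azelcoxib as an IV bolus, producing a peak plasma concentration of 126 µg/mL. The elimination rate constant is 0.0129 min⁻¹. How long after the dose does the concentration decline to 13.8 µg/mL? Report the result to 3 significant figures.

C(t) = C₀ e^(−kt)  ⇒  t = ln(C₀/C) / k
t = ln(126/13.8) / 0.01290 = 2.212 / 0.01290 ≈ 171 minutes

171 minutes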